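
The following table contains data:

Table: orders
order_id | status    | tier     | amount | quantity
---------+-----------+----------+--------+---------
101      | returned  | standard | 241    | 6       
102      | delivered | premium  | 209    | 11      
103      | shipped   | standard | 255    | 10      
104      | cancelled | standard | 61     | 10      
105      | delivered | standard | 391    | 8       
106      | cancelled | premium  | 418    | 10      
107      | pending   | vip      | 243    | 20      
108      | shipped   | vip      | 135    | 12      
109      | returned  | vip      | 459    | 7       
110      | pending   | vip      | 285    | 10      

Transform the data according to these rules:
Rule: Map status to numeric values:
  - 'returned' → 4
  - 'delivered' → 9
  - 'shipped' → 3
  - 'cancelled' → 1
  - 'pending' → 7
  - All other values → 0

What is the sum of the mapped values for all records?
48

Step 1: Apply mapping to each record
Step 2: Count by status:
  'returned': 2 records × 4 = 8
  'delivered': 2 records × 9 = 18
  'shipped': 2 records × 3 = 6
  'cancelled': 2 records × 1 = 2
  'pending': 2 records × 7 = 14
Step 3: Sum all mapped values = 48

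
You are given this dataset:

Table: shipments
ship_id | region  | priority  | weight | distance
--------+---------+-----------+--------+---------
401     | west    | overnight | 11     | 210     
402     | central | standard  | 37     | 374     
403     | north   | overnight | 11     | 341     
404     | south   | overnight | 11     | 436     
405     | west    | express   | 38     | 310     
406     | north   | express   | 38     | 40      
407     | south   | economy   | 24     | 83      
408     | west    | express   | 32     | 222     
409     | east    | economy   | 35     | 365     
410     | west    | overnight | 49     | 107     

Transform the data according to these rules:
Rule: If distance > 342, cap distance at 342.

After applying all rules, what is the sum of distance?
2339

Step 1: 3 records have distance > 342
Step 2: These records originally summed to 1175
Step 3: After capping: 3 × 342 = 1026
Step 4: Unaffected records sum: 1313
Step 5: Final sum = 1026 + 1313 = 2339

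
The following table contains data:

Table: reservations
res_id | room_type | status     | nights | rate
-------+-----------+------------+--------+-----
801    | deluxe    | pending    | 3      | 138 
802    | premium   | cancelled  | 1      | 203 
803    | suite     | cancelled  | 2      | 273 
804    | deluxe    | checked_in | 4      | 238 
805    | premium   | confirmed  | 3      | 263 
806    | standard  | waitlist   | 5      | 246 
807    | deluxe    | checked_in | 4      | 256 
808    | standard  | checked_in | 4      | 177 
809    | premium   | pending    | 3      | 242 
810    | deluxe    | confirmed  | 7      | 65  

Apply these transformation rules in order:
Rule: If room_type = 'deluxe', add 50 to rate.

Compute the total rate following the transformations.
2301

Step 1: Count records where room_type = 'deluxe': 4
Step 2: Total bonus added: 4 × 50 = 200
Step 3: Original sum of rate: 2101
Step 4: Final sum = 2101 + 200 = 2301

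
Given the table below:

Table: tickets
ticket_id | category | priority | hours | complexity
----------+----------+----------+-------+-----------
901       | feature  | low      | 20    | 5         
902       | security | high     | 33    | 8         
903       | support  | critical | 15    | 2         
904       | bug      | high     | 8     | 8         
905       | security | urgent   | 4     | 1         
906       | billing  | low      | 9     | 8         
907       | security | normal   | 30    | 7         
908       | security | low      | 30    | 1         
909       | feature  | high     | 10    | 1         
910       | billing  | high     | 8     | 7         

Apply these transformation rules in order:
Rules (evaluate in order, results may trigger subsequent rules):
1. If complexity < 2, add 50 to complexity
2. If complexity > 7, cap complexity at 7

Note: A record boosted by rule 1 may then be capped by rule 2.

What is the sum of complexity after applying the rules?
63

Step 1: Apply rule 1 to records with complexity < 2
  - 3 records get bonus of 50
  - Of these, 3 records then exceed 7 and get capped
Step 2: Apply rule 2 to records with complexity > 7
  - 3 records (original) are capped
Step 3: Calculate final sum = 63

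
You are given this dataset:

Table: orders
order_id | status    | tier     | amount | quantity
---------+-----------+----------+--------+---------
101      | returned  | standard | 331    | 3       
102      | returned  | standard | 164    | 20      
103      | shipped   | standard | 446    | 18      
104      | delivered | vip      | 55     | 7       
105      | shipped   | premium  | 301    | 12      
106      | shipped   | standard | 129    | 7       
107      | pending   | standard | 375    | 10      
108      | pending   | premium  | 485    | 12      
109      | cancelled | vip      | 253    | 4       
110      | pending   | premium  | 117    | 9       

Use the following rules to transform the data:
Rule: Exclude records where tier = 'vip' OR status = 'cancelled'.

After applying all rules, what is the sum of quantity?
91

Step 1: Find records where tier = 'vip' OR status = 'cancelled'
Step 2: 2 records match, summing to 11
Step 3: Original sum: 102
Step 4: Remaining sum = 102 - 11 = 91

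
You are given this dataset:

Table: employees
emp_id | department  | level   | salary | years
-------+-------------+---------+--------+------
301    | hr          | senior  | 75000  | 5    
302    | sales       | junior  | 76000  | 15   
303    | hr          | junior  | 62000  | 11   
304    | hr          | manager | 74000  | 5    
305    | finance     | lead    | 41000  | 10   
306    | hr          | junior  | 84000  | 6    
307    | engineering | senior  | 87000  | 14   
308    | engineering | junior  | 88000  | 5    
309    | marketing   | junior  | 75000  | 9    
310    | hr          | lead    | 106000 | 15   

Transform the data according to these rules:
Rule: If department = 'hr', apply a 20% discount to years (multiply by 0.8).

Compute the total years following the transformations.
86.6

Step 1: Records with department = 'hr' have total years = 42
Step 2: Apply multiplier: 42 × 0.8 = 33.6
Step 3: Other records total: 53
Step 4: Final sum = 33.6 + 53 = 86.6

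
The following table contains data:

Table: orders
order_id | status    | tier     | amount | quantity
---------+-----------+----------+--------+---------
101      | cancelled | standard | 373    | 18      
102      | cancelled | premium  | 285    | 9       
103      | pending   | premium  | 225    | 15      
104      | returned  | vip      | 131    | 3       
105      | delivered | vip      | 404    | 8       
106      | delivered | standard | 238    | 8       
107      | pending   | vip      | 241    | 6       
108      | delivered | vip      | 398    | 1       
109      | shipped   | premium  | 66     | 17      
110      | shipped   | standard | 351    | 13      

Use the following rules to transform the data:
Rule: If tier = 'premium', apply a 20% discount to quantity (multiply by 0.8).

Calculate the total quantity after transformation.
89.8

Step 1: Records with tier = 'premium' have total quantity = 41
Step 2: Apply multiplier: 41 × 0.8 = 32.8
Step 3: Other records total: 57
Step 4: Final sum = 32.8 + 57 = 89.8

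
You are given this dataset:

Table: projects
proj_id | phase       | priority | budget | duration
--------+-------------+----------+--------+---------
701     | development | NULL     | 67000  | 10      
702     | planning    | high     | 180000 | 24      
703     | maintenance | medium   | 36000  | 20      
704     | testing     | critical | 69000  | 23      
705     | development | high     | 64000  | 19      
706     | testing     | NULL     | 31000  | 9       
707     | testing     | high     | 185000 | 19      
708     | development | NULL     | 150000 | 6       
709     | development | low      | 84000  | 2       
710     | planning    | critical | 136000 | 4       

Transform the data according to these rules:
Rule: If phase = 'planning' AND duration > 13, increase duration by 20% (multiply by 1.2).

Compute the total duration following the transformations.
140.8

Step 1: Find records where phase = 'planning' AND duration > 13
Step 2: 1 records match, summing to 24
Step 3: After multiplier: 24 × 1.2 = 28.8
Step 4: Unaffected records sum: 112
Step 5: Final sum = 28.8 + 112 = 140.8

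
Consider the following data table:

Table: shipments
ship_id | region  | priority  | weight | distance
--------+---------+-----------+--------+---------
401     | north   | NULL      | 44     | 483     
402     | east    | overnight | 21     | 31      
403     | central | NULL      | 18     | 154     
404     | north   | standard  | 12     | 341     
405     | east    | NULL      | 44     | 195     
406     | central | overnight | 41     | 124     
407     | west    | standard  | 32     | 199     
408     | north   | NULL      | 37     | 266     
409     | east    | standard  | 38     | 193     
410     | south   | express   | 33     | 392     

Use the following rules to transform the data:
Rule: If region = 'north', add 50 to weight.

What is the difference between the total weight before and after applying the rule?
150

Step 1: Original sum of weight = 320
Step 2: 3 records have region = 'north'
Step 3: Each affected record changes by 50
Step 4: Total change = 3 × 50 = 150
Step 5: New sum = 320 + 150 = 470
Step 6: Difference = |470 - 320| = 150
        (Sum increased by 150)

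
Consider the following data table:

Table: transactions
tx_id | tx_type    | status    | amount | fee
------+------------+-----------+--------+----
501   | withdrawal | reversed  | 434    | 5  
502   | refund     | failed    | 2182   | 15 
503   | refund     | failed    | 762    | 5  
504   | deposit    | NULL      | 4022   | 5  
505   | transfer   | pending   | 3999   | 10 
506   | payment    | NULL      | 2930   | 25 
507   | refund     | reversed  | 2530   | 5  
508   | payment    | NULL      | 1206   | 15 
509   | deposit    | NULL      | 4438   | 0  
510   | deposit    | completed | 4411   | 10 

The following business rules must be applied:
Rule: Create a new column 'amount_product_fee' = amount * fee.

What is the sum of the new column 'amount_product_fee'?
246910

Step 1: For each record, compute amount * fee
Example calculations:
  434 * 5 = 2170
  2182 * 15 = 32730
  762 * 5 = 3810
  ...
Step 2: Sum all derived values
Step 3: Total = 246910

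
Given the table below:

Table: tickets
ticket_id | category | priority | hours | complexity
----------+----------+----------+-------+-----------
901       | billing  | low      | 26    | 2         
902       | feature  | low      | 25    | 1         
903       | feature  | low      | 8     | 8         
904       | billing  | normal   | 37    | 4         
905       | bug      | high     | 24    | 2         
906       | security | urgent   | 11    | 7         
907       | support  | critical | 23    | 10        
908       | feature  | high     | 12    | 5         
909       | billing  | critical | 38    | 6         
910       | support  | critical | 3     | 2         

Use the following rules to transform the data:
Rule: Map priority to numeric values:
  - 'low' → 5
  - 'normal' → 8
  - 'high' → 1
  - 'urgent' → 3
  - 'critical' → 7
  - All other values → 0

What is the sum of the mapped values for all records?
49

Step 1: Apply mapping to each record
Step 2: Count by status:
  'low': 3 records × 5 = 15
  'normal': 1 records × 8 = 8
  'high': 2 records × 1 = 2
  'urgent': 1 records × 3 = 3
  'critical': 3 records × 7 = 21
Step 3: Sum all mapped values = 49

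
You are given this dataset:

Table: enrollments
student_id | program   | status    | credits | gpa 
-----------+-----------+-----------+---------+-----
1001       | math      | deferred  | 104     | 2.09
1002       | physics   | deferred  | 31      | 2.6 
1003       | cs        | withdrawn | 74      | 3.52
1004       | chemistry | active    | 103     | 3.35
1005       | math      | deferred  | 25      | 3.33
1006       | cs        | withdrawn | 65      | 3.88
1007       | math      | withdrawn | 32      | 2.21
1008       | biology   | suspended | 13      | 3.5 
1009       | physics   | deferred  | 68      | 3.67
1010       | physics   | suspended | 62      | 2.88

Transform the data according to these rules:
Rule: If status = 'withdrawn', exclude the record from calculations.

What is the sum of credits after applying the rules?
406

Step 1: Identify records where status = 'withdrawn'
Step 2: The excluded records sum to 171
Step 3: Original total credits = 577
Step 4: Remaining total = 577 - 171 = 406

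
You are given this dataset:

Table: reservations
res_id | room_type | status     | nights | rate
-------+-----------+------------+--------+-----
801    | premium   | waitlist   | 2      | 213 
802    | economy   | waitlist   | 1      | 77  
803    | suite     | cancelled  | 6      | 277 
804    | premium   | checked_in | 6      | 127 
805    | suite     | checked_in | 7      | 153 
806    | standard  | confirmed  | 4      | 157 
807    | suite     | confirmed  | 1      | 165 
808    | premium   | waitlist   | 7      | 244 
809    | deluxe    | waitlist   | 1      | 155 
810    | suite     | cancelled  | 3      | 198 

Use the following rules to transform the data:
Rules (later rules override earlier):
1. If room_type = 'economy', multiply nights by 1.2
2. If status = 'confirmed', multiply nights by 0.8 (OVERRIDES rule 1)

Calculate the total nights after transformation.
37.2

Step 1: Rule 2 takes priority for records with status = 'confirmed'
  - 2 records: 5 × 0.8 = 4.0
Step 2: Rule 1 applies to remaining records with room_type = 'economy'
  - 1 records: 1 × 1.2 = 1.2
Step 3: Other records unchanged: 32
Step 4: Final sum = 4.0 + 1.2 + 32 = 37.2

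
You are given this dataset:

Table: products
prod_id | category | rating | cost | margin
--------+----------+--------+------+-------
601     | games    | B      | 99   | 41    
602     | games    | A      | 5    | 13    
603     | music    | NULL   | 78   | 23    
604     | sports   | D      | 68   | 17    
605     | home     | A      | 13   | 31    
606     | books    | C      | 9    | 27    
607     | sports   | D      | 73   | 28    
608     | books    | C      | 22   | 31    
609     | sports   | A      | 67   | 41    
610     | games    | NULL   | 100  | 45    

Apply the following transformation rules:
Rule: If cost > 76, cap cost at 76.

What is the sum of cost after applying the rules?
485

Step 1: 3 records have cost > 76
Step 2: These records originally summed to 277
Step 3: After capping: 3 × 76 = 228
Step 4: Unaffected records sum: 257
Step 5: Final sum = 228 + 257 = 485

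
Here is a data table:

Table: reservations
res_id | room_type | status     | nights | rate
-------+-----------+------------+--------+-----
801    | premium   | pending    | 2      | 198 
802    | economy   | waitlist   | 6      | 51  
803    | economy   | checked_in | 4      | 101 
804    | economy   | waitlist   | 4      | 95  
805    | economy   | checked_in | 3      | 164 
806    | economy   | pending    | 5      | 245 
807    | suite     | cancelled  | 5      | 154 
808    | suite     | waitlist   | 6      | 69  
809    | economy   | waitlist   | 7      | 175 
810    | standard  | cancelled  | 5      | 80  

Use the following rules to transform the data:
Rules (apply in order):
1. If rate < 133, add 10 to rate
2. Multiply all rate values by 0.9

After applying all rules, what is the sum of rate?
1243.8

Step 1: Apply Rule 1 - Add 10 to records with rate < 133
  - 5 records affected: 396 + (5 × 10) = 446
  - Unaffected records: 936
  - Sum after Rule 1: 1382
Step 2: Apply Rule 2 - Multiply all by 0.9
  - 1382 × 0.9 = 1243.8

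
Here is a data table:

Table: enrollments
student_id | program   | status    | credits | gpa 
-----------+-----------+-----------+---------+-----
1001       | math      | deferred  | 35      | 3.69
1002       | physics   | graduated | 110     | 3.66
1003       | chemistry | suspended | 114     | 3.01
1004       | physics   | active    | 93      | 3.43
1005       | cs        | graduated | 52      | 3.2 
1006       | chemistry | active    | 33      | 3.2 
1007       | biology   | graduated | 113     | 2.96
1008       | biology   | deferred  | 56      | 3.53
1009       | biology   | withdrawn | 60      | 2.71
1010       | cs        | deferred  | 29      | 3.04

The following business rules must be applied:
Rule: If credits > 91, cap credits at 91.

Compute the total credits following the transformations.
629

Step 1: 4 records have credits > 91
Step 2: These records originally summed to 430
Step 3: After capping: 4 × 91 = 364
Step 4: Unaffected records sum: 265
Step 5: Final sum = 364 + 265 = 629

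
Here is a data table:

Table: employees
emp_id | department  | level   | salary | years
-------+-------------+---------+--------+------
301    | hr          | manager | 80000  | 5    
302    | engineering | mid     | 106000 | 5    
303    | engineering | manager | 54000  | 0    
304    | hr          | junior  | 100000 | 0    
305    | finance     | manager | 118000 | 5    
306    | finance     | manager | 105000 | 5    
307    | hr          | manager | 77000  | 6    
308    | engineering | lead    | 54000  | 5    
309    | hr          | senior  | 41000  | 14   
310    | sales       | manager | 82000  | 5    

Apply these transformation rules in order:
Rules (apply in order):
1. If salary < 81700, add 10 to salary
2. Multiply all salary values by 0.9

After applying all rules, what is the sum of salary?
735345.0

Step 1: Apply Rule 1 - Add 10 to records with salary < 81700
  - 5 records affected: 306000 + (5 × 10) = 306050
  - Unaffected records: 511000
  - Sum after Rule 1: 817050
Step 2: Apply Rule 2 - Multiply all by 0.9
  - 817050 × 0.9 = 735345.0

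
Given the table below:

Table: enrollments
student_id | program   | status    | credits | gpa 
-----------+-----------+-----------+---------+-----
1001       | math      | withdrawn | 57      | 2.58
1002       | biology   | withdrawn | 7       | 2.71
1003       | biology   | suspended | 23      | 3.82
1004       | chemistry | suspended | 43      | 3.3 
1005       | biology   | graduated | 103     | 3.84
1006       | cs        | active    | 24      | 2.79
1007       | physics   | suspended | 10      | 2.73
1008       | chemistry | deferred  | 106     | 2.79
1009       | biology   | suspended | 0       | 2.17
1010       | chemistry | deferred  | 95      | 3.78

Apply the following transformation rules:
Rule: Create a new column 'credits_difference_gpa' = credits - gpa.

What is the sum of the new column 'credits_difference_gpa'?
437.49

Step 1: For each record, compute credits - gpa
Example calculations:
  57 - 2.58 = 54.42
  7 - 2.71 = 4.29
  23 - 3.82 = 19.18
  ...
Step 2: Sum all derived values
Step 3: Total = 437.49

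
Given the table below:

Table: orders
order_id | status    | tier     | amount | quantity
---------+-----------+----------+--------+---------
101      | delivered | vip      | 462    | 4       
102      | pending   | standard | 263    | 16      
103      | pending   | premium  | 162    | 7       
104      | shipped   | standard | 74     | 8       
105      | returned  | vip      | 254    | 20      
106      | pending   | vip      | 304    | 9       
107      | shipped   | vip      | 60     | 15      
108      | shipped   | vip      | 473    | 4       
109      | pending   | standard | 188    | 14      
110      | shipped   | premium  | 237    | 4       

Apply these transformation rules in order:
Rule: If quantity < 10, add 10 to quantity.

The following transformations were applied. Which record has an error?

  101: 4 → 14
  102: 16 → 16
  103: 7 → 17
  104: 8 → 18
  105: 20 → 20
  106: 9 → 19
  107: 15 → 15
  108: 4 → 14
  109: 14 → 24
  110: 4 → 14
Record 109 has an error. The correct transformed value should be 14, not 24.

Step 1: Check each record against the rule
Step 2: Record 109 has quantity = 14
Step 3: Since 14 >= 10, the bonus should not have been applied
Step 4: Correct value = 14, but claimed value = 24
Conclusion: Record 109 has the error.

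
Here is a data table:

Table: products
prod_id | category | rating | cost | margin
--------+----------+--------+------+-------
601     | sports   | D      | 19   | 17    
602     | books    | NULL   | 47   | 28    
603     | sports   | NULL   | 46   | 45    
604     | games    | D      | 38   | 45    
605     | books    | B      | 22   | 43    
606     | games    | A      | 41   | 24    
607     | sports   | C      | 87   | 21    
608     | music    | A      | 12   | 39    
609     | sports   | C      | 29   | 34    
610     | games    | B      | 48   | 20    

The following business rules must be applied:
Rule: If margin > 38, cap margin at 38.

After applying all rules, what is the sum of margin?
296

Step 1: 4 records have margin > 38
Step 2: These records originally summed to 172
Step 3: After capping: 4 × 38 = 152
Step 4: Unaffected records sum: 144
Step 5: Final sum = 152 + 144 = 296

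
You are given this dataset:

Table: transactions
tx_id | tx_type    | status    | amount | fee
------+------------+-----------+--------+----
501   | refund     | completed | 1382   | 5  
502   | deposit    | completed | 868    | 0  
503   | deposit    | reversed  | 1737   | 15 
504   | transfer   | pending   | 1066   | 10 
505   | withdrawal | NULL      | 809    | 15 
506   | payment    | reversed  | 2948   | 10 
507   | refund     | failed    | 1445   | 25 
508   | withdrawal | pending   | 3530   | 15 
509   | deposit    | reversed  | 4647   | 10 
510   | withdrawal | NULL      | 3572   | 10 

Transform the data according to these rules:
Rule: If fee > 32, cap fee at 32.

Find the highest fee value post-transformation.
25

Step 1: Original maximum fee = 25
Step 2: Check cap of 32 against maximum
Step 3: No records exceed the cap (max 25 <= cap 32), so no capping applies
Step 4: Maximum after transformation = 25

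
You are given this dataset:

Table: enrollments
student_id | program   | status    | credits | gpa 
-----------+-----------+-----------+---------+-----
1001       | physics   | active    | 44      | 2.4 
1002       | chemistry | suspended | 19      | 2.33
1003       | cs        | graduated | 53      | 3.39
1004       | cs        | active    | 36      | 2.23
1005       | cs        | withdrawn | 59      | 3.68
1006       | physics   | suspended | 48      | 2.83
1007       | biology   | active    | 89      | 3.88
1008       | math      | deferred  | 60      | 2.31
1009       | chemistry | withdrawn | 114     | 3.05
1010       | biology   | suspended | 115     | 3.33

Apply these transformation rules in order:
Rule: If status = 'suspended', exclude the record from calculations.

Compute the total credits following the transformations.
455

Step 1: Identify records where status = 'suspended'
Step 2: The excluded records sum to 182
Step 3: Original total credits = 637
Step 4: Remaining total = 637 - 182 = 455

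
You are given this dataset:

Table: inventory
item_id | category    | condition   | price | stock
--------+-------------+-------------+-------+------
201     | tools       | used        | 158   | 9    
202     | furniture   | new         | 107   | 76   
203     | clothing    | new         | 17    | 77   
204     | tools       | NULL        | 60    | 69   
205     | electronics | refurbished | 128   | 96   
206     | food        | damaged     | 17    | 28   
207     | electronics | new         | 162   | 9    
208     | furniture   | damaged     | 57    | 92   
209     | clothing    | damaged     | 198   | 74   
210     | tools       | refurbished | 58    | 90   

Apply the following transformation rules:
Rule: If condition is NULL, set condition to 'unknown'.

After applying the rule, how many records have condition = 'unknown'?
1

Step 1: Count records where condition IS NULL
Step 2: Found 1 records with NULL condition
Step 3: These records will have condition set to 'unknown'
Step 4: Records already having condition = 'unknown': 0
Step 5: Answer: 1 + 0 = 1 records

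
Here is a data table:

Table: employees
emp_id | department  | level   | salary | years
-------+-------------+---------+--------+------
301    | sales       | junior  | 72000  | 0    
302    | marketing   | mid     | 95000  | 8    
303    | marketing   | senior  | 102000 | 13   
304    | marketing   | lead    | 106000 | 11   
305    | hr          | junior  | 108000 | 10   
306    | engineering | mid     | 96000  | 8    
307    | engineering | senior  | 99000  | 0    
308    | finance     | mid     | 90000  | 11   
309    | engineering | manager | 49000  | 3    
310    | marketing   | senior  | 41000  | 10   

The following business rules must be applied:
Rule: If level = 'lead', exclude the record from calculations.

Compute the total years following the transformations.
63

Step 1: Identify records where level = 'lead'
Step 2: The excluded records sum to 11
Step 3: Original total years = 74
Step 4: Remaining total = 74 - 11 = 63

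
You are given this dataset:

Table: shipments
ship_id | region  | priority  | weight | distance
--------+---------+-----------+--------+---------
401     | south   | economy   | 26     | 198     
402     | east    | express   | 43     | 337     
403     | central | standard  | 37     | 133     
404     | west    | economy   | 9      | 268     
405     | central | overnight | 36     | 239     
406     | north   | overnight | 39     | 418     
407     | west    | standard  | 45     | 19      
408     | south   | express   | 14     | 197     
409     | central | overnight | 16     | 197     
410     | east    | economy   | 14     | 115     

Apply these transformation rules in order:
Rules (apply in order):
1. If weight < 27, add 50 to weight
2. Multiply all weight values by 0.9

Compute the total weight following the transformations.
476.1

Step 1: Apply Rule 1 - Add 50 to records with weight < 27
  - 5 records affected: 79 + (5 × 50) = 329
  - Unaffected records: 200
  - Sum after Rule 1: 529
Step 2: Apply Rule 2 - Multiply all by 0.9
  - 529 × 0.9 = 476.1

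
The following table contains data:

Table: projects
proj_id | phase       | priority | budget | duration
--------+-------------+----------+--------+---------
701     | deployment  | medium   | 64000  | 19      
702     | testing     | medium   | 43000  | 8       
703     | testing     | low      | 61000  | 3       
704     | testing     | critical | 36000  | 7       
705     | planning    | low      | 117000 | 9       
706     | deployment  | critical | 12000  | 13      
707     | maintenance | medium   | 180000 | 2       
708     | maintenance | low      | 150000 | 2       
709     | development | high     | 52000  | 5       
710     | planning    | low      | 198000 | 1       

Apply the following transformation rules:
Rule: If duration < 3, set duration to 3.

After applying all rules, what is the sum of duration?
73

Step 1: 3 records have duration < 3
Step 2: These records originally summed to 5
Step 3: After setting to minimum: 3 × 3 = 9
Step 4: Unaffected records sum: 64
Step 5: Final sum = 9 + 64 = 73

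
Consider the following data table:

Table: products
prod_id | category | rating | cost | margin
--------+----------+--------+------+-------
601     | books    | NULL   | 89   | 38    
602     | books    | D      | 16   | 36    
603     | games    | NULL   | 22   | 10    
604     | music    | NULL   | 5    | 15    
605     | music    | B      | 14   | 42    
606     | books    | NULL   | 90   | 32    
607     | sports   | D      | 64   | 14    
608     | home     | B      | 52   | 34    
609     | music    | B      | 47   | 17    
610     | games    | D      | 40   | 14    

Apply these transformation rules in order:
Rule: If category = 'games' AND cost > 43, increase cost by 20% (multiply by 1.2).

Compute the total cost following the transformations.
439

Step 1: Find records where category = 'games' AND cost > 43
Step 2: 0 records match, summing to 0
Step 3: After multiplier: 0 × 1.2 = 0.0
Step 4: Unaffected records sum: 439
Step 5: Final sum = 0.0 + 439 = 439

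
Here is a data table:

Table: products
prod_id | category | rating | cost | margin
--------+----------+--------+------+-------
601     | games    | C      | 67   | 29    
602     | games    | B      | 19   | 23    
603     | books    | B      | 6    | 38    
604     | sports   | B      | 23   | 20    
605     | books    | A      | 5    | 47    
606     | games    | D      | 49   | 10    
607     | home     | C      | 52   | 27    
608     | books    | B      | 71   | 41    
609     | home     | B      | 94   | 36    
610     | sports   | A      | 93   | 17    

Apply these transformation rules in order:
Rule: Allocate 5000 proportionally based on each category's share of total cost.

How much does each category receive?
books: 855.95, games: 1409.19, home: 1524.01, sports: 1210.86

Step 1: Calculate total cost = 479
Step 2: Calculate each category's proportion:
  books: 82/479 = 17.12% → 855.95
  games: 135/479 = 28.18% → 1409.19
  home: 146/479 = 30.48% → 1524.01
  sports: 116/479 = 24.22% → 1210.86
Step 3: Verify: sum of allocations ≈ 5000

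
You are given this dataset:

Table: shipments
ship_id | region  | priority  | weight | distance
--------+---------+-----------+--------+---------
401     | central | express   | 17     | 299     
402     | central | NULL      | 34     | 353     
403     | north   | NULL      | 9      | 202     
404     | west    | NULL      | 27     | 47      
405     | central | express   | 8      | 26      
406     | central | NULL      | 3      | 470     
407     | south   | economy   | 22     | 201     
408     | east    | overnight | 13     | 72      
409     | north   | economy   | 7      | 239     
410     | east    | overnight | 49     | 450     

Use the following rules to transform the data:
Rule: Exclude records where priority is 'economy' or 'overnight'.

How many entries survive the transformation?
6

Step 1: Count records to exclude
  - 2 (economy) + 2 (overnight) = 4 records
Step 2: Total records: 10
Step 3: Remaining = 10 - 4 = 6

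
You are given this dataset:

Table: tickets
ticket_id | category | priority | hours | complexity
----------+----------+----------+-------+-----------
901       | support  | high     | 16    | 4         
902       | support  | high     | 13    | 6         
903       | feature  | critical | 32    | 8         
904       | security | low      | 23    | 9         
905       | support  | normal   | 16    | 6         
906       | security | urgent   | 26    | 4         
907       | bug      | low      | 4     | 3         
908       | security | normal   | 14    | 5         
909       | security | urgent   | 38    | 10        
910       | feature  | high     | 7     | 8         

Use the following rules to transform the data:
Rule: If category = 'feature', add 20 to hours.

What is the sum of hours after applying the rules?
229

Step 1: Count records where category = 'feature': 2
Step 2: Total bonus added: 2 × 20 = 40
Step 3: Original sum of hours: 189
Step 4: Final sum = 189 + 40 = 229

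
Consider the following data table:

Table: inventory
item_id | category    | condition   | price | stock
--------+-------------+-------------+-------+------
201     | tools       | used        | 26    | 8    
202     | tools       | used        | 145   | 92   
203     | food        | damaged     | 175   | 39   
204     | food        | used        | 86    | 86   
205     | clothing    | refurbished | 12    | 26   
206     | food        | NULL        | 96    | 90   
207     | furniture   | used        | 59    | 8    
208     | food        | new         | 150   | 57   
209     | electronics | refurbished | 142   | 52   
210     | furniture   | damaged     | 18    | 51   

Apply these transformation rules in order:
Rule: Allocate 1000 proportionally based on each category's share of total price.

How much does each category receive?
clothing: 13.2, electronics: 156.22, food: 557.76, furniture: 84.71, tools: 188.12

Step 1: Calculate total price = 909
Step 2: Calculate each category's proportion:
  clothing: 12/909 = 1.32% → 13.2
  electronics: 142/909 = 15.62% → 156.22
  food: 507/909 = 55.78% → 557.76
  furniture: 77/909 = 8.47% → 84.71
  tools: 171/909 = 18.81% → 188.12
Step 3: Verify: sum of allocations ≈ 1000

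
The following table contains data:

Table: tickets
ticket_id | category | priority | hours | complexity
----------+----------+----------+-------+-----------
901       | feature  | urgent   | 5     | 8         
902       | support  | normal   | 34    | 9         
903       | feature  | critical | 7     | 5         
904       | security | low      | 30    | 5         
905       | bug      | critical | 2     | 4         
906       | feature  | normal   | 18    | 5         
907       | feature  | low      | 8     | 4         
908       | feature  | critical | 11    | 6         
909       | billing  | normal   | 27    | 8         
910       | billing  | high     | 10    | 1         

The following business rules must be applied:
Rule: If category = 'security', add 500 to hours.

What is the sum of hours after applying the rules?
652

Step 1: Count records where category = 'security': 1
Step 2: Total bonus added: 1 × 500 = 500
Step 3: Original sum of hours: 152
Step 4: Final sum = 152 + 500 = 652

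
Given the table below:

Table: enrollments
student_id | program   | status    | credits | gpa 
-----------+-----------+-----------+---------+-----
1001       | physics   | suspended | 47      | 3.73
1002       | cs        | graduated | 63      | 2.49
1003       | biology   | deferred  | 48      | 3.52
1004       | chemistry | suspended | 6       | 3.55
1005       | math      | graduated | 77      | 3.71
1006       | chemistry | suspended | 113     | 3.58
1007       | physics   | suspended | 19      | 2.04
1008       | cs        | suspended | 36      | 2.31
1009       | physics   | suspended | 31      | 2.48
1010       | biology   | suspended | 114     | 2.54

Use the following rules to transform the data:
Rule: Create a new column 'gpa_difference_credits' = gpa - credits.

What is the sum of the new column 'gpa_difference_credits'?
-524.05

Step 1: For each record, compute gpa - credits
Example calculations:
  3.73 - 47 = -43.27
  2.49 - 63 = -60.51
  3.52 - 48 = -44.48
  ...
Step 2: Sum all derived values
Step 3: Total = -524.05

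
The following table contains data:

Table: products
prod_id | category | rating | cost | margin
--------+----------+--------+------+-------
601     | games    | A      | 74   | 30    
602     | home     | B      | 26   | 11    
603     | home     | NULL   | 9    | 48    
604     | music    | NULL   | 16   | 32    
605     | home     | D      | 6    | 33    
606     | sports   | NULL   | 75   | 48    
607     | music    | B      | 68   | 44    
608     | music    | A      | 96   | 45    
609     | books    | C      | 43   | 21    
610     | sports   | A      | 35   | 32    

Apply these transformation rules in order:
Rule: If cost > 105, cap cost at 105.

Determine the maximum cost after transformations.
96

Step 1: Original maximum cost = 96
Step 2: Check cap of 105 against maximum
Step 3: No records exceed the cap (max 96 <= cap 105), so no capping applies
Step 4: Maximum after transformation = 96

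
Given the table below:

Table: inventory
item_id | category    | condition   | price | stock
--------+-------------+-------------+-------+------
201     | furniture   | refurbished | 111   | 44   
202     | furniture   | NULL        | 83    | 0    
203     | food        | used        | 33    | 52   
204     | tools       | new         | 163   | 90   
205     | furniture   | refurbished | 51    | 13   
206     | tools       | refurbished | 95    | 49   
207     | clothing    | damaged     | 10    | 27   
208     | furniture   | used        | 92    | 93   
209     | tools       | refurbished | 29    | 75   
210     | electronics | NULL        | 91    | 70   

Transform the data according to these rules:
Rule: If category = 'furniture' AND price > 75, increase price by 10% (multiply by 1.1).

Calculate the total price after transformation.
786.6

Step 1: Find records where category = 'furniture' AND price > 75
Step 2: 3 records match, summing to 286
Step 3: After multiplier: 286 × 1.1 = 314.6
Step 4: Unaffected records sum: 472
Step 5: Final sum = 314.6 + 472 = 786.6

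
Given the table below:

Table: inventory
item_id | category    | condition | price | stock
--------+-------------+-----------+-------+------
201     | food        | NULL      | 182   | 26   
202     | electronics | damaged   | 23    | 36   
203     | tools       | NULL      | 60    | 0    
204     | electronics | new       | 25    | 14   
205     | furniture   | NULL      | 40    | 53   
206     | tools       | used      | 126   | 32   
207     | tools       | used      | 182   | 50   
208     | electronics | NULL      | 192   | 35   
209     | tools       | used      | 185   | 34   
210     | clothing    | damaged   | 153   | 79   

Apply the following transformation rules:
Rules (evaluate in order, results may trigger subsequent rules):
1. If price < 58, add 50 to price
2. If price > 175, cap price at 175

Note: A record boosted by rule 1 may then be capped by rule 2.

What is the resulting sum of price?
1277

Step 1: Apply rule 1 to records with price < 58
  - 3 records get bonus of 50
  - Of these, 0 records then exceed 175 and get capped
Step 2: Apply rule 2 to records with price > 175
  - 4 records (original) are capped
Step 3: Calculate final sum = 1277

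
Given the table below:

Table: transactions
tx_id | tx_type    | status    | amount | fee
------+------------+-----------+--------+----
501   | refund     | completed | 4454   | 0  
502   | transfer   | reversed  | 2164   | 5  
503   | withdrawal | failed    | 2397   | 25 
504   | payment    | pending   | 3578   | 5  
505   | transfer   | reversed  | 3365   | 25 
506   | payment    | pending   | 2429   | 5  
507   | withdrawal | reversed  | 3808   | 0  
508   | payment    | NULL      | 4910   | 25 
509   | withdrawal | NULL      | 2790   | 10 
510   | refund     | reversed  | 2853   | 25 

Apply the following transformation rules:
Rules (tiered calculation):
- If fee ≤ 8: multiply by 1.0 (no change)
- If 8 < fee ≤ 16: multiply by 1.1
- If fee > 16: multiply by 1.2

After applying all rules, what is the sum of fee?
146.0

Step 1: Tier 1 (fee ≤ 8): 5 records, sum = 15 × 1.0 = 15.0
Step 2: Tier 2 (8 < fee ≤ 16): 1 records, sum = 10 × 1.1 = 11.0
Step 3: Tier 3 (fee > 16): 4 records, sum = 100 × 1.2 = 120.0
Step 4: Final sum = 15.0 + 11.0 + 120.0 = 146.0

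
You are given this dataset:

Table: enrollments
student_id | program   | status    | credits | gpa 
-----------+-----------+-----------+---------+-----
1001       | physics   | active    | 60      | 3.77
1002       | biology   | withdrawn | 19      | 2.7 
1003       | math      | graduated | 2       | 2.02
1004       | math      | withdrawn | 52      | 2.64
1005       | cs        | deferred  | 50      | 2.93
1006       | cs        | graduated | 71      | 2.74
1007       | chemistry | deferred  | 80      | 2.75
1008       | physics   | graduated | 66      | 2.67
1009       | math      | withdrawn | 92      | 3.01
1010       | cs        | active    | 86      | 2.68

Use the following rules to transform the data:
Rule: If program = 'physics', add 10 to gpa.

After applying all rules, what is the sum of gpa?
47.91

Step 1: Count records where program = 'physics': 2
Step 2: Total bonus added: 2 × 10 = 20
Step 3: Original sum of gpa: 27.91
Step 4: Final sum = 27.91 + 20 = 47.91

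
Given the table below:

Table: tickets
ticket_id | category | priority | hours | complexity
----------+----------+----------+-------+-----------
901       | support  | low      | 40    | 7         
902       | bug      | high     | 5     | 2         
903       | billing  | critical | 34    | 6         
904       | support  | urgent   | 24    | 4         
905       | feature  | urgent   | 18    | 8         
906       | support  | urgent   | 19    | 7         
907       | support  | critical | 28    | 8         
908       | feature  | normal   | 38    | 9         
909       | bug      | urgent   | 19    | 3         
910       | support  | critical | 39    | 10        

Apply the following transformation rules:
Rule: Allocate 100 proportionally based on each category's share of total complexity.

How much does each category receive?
billing: 9.38, bug: 7.81, feature: 26.56, support: 56.25

Step 1: Calculate total complexity = 64
Step 2: Calculate each category's proportion:
  billing: 6/64 = 9.38% → 9.38
  bug: 5/64 = 7.81% → 7.81
  feature: 17/64 = 26.56% → 26.56
  support: 36/64 = 56.25% → 56.25
Step 3: Verify: sum of allocations ≈ 100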